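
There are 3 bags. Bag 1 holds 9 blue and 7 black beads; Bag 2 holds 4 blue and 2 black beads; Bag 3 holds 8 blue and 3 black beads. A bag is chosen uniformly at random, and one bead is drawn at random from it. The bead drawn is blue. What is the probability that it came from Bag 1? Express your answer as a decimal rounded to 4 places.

Posterior probability ≈ 0.2875

P(blue|Bag 1) = 0.5625; P(blue|Bag 2) = 0.6667; P(blue|Bag 3) = 0.7273.
Prior × likelihood for each source: 0.333333·0.5625=0.1875, 0.333333·0.6667=0.2222, 0.333333·0.7273=0.2424. Summing gives P(blue) = 0.65215.
P(Bag 1 | blue) = 0.1875 / 0.65215 = 0.2875.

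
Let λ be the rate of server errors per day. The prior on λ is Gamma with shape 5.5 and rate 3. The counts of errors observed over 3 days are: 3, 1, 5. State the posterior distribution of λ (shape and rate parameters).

Posterior: Gamma(shape=14.5, rate=6)

Total count ∑xᵢ = 9 over n = 3 days.
Gamma is conjugate to the Poisson likelihood: posterior is Gamma(shape = 5.5+9 = 14.5, rate = 3+3 = 6).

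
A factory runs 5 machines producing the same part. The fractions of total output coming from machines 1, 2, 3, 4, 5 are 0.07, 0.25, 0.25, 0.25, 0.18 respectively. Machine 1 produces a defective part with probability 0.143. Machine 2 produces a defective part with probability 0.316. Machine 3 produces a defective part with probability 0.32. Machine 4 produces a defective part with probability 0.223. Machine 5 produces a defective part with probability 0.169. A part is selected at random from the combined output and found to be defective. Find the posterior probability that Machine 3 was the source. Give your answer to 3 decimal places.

Posterior probability ≈ 0.314

Tabulate prior·likelihood by source: [1] prior 0.07, lik 0.143, product 0.01001; [2] prior 0.25, lik 0.316, product 0.07900; [3] prior 0.25, lik 0.32, product 0.08000; [4] prior 0.25, lik 0.223, product 0.05575; [5] prior 0.18, lik 0.169, product 0.03042.
Normalizing constant = 0.25518; the posterior for Machine 3 is its product over the sum, 0.08000/0.25518 = 0.314.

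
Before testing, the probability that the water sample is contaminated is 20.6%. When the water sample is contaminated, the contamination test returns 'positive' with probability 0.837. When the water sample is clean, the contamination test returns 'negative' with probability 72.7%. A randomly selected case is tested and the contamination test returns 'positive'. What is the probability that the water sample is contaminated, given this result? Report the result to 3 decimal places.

Let H be the event that the water sample is contaminated. P(H) = 0.206, so P(¬H) = 0.794. With E the 'positive' result, P(E|H) = 0.837 and P(E|¬H) = 0.273.
P(E) = 0.837·0.206 + 0.273·0.794 = 0.17242 + 0.21676 = 0.38918.
By Bayes' theorem, P(H|E) = 0.17242 / 0.38918 = 0.443.

P(H | E) ≈ 0.443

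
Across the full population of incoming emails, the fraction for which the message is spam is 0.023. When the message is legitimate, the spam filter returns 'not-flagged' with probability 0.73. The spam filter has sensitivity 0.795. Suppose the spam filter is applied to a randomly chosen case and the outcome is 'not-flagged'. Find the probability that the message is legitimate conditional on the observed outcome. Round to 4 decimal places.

P(¬H | E) ≈ 0.9934

Write H for 'the message is spam'. Prior odds H:¬H = 0.023/0.977 = 0.023541. For the 'not-flagged' outcome, the likelihood ratio is 0.205/0.73 = 0.28082.
Posterior odds = 0.023541 × 0.28082 = 0.0066110, so P(H|E) = 0.0066110/(1+0.0066110) = 0.0066. Then P(¬H|E) = 1 − 0.0066 = 0.9934.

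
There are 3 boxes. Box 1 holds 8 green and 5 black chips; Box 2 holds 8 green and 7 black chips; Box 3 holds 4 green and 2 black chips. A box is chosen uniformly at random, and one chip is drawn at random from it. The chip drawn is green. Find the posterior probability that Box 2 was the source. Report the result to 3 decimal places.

Posterior probability ≈ 0.294

Tabulate prior·likelihood by source: [1] prior 0.333333, lik 0.6154, product 0.2051; [2] prior 0.333333, lik 0.5333, product 0.1778; [3] prior 0.333333, lik 0.6667, product 0.2222.
Normalizing constant = 0.60513; the posterior for Box 2 is its product over the sum, 0.1778/0.60513 = 0.294.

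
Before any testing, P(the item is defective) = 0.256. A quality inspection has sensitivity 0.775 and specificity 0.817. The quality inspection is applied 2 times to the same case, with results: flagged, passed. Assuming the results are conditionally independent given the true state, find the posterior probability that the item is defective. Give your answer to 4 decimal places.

Posterior P(H) ≈ 0.2864

Let H be the event that the item is defective; start with P(H) = 0.256. P('flagged'|H) = 0.775, P('flagged'|¬H) = 0.183.
Update on result 1 ('flagged'): P(H) ← 0.775·0.2560 / (0.775·0.2560 + 0.183·0.7440) = 0.19840/0.33455 = 0.5930.
Update on result 2 ('passed'): P(H) ← 0.225·0.5930 / (0.225·0.5930 + 0.817·0.4070) = 0.13343/0.46593 = 0.2864.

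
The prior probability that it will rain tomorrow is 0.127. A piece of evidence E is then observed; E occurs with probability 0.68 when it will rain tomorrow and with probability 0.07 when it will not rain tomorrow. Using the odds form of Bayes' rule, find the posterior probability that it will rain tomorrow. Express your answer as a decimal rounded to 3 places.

Prior odds = 0.127/(1−0.127) = 0.14548.
Likelihood ratio for E = 0.68/0.07 = 9.7143.
Posterior odds = prior odds × LR = 1.4132.
Posterior probability = odds/(1+odds) = 1.4132/2.4132 = 0.586.

Posterior probability ≈ 0.586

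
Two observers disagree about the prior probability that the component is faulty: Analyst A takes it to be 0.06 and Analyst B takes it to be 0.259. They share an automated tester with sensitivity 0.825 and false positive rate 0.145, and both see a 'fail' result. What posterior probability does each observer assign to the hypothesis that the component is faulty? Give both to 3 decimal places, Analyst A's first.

P('+'|H) = 0.825, P('+'|¬H) = 0.145.
Analyst A: numerator 0.825·0.06 = 0.049500; evidence = 0.049500+0.145·0.94 = 0.18580; posterior = 0.266.
Analyst B: numerator 0.825·0.259 = 0.21368; evidence = 0.21368+0.145·0.741 = 0.32112; posterior = 0.665.

Analyst A: 0.266; Analyst B: 0.665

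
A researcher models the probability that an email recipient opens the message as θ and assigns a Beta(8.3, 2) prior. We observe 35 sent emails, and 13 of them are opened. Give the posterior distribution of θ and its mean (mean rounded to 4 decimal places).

Observing 13 successes and 22 failures updates Beta(8.3, 2) by adding the success and failure counts to the two shape parameters: α = 8.3+13 = 21.3, β = 2+22 = 24.
Posterior mean = α/(α+β) = 21.3/45.3 = 0.4702.

Posterior: Beta(21.3, 24); mean ≈ 0.4702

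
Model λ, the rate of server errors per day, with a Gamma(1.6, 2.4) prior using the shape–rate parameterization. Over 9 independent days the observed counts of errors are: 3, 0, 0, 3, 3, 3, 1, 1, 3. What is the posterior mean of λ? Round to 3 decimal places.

Total count ∑xᵢ = 17 over n = 9 days.
Gamma is conjugate to the Poisson likelihood: posterior is Gamma(shape = 1.6+17 = 18.6, rate = 2.4+9 = 11.4).
Posterior mean = shape/rate = 18.6/11.4 = 1.632.

Posterior mean ≈ 1.632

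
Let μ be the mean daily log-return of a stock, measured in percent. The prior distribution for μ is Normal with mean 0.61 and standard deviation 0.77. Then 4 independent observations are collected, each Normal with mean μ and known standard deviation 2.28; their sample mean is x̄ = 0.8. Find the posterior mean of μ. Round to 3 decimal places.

Posterior mean ≈ 0.670

Prior precision 1/τ₀² = 1/0.77² = 1.68663; data precision n/σ² = 4/2.28² = 0.769468.
Posterior precision = 1.68663 + 0.769468 = 2.45609.
Posterior mean = (1.68663·0.61 + 0.769468·0.8) / 2.45609 = 0.670.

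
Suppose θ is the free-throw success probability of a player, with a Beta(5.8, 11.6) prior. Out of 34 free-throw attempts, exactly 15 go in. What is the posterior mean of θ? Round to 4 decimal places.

Observing 15 successes and 19 failures updates Beta(5.8, 11.6) by adding the success and failure counts to the two shape parameters: α = 5.8+15 = 20.8, β = 11.6+19 = 30.6.
Posterior mean = α/(α+β) = 20.8/51.4 = 0.4047.

Posterior mean ≈ 0.4047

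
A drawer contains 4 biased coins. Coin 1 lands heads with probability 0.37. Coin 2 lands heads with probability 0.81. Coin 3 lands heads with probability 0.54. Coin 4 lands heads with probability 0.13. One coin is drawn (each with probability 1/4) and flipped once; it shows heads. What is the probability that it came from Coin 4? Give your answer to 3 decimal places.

Posterior probability ≈ 0.070

P(heads|C1) = 0.37; P(heads|C2) = 0.81; P(heads|C3) = 0.54; P(heads|C4) = 0.13.
Prior × likelihood for each source: 0.25·0.37=0.09250, 0.25·0.81=0.2025, 0.25·0.54=0.1350, 0.25·0.13=0.03250. Summing gives P(heads) = 0.46250.
P(Coin 4 | heads) = 0.03250 / 0.46250 = 0.070.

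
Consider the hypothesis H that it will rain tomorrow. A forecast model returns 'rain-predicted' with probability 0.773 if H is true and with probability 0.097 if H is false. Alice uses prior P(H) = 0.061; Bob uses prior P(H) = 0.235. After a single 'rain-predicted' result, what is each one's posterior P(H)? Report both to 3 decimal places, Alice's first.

The likelihood ratio for a 'rain-predicted' result is 0.773/0.097 = 7.9691.
Alice: prior odds 0.061/0.939 = 0.064963; posterior odds 0.51769; posterior probability 0.341.
Bob: prior odds 0.235/0.765 = 0.30719; posterior odds 2.4480; posterior probability 0.710.

Alice: 0.341; Bob: 0.710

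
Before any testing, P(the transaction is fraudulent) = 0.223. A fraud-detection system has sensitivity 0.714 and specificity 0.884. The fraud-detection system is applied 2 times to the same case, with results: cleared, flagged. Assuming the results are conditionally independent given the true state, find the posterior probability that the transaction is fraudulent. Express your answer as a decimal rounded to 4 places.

Let H be the event that the transaction is fraudulent; start with P(H) = 0.223. P('flagged'|H) = 0.714, P('flagged'|¬H) = 0.116.
Update on result 1 ('cleared'): P(H) ← 0.286·0.2230 / (0.286·0.2230 + 0.884·0.7770) = 0.063778/0.75065 = 0.0850.
Update on result 2 ('flagged'): P(H) ← 0.714·0.0850 / (0.714·0.0850 + 0.116·0.9150) = 0.060664/0.16681 = 0.3637.

Posterior P(H) ≈ 0.3637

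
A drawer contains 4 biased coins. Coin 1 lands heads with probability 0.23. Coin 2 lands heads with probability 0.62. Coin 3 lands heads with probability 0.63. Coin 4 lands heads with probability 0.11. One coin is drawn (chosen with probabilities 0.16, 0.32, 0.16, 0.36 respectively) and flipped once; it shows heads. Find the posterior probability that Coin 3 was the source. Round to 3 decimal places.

Posterior probability ≈ 0.268

P(heads|C1) = 0.23; P(heads|C2) = 0.62; P(heads|C3) = 0.63; P(heads|C4) = 0.11.
Prior × likelihood for each source: 0.16·0.23=0.03680, 0.32·0.62=0.1984, 0.16·0.63=0.1008, 0.36·0.11=0.03960. Summing gives P(heads) = 0.37560.
P(Coin 3 | heads) = 0.1008 / 0.37560 = 0.268.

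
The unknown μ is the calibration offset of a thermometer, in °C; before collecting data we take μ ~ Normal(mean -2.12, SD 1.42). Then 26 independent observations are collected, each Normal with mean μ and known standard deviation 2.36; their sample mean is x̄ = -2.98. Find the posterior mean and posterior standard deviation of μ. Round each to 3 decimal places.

With known σ, the Normal prior is conjugate. Weight on the data is w = (n/σ²)/(n/σ² + 1/τ₀²) = 4.66820/(4.66820+0.495933) = 0.90397.
Posterior mean = w·x̄ + (1−w)·μ₀ = 0.90397·-2.98 + 0.096034·-2.12 = -2.897. Posterior variance = 1/(4.66820+0.495933) = 0.193643, so SD = 0.440.

Posterior mean ≈ -2.897; posterior SD ≈ 0.440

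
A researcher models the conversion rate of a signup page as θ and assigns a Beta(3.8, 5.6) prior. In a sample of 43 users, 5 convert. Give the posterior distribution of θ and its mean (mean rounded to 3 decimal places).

Posterior: Beta(8.8, 43.6); mean ≈ 0.168

Observing 5 successes and 38 failures updates Beta(3.8, 5.6) by adding the success and failure counts to the two shape parameters: α = 3.8+5 = 8.8, β = 5.6+38 = 43.6.
Posterior mean = α/(α+β) = 8.8/52.4 = 0.168.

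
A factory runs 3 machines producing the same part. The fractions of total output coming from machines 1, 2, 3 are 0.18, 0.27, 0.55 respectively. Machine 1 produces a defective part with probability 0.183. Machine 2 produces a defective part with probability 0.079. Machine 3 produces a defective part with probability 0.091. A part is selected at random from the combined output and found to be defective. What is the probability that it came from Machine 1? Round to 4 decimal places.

Posterior probability ≈ 0.3158

Tabulate prior·likelihood by source: [1] prior 0.18, lik 0.183, product 0.03294; [2] prior 0.27, lik 0.079, product 0.02133; [3] prior 0.55, lik 0.091, product 0.05005.
Normalizing constant = 0.10432; the posterior for Machine 1 is its product over the sum, 0.03294/0.10432 = 0.3158.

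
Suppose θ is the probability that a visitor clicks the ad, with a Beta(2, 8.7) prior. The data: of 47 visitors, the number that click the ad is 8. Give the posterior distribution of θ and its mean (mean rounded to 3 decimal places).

Posterior: Beta(10, 47.7); mean ≈ 0.173

The binomial likelihood is conjugate to the Beta prior: with 8 successes and 39 failures, the posterior is Beta(2+8, 8.7+39) = Beta(10, 47.7).
Posterior mean = α/(α+β) = 10/57.7 = 0.173.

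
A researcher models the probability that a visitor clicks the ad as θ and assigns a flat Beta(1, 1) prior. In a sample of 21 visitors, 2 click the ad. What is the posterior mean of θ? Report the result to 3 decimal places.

Posterior mean ≈ 0.130

Observing 2 successes and 19 failures updates Beta(1, 1) by adding the success and failure counts to the two shape parameters: α = 1+2 = 3, β = 1+19 = 20.
E[θ | data] = 3/(3+20) = 0.130.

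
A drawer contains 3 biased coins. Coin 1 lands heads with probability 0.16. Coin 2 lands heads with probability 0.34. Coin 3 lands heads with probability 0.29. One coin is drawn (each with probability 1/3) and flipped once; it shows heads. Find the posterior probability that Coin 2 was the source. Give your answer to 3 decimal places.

Posterior probability ≈ 0.430

Tabulate prior·likelihood by source: [1] prior 0.333333, lik 0.16, product 0.05333; [2] prior 0.333333, lik 0.34, product 0.1133; [3] prior 0.333333, lik 0.29, product 0.09667.
Normalizing constant = 0.26333; the posterior for Coin 2 is its product over the sum, 0.1133/0.26333 = 0.430.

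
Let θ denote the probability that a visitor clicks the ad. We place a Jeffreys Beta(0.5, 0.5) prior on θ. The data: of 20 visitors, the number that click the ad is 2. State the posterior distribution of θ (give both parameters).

Posterior: Beta(2.5, 18.5)

Observing 2 successes and 18 failures updates Beta(0.5, 0.5) by adding the success and failure counts to the two shape parameters: α = 0.5+2 = 2.5, β = 0.5+18 = 18.5.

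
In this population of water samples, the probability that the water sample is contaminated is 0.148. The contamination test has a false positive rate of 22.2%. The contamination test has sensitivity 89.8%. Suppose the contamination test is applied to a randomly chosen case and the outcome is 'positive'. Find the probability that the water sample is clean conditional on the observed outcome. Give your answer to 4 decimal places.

Let H be the event that the water sample is contaminated. P(H) = 0.148, so P(¬H) = 0.852. With E the 'positive' result, P(E|H) = 0.898 and P(E|¬H) = 0.222.
P(E) = 0.898·0.148 + 0.222·0.852 = 0.13290 + 0.18914 = 0.32205.
By Bayes' theorem, P(H|E) = 0.13290 / 0.32205 = 0.4127. Hence P(¬H|E) = 1 − 0.4127 = 0.5873.

P(¬H | E) ≈ 0.5873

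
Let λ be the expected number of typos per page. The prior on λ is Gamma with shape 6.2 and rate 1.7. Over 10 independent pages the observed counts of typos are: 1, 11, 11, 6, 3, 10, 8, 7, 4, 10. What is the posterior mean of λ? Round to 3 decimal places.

Total count ∑xᵢ = 71 over n = 10 pages.
Gamma is conjugate to the Poisson likelihood: posterior is Gamma(shape = 6.2+71 = 77.2, rate = 1.7+10 = 11.7).
E[λ | data] = 77.2/11.7 = 6.598.

Posterior mean ≈ 6.598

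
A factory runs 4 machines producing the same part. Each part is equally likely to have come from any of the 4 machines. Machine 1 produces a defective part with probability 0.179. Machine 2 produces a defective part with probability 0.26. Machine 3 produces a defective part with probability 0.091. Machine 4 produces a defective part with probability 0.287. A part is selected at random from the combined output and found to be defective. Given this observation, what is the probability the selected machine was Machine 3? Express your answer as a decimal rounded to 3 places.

P(defective|M1) = 0.179; P(defective|M2) = 0.26; P(defective|M3) = 0.091; P(defective|M4) = 0.287.
Prior × likelihood for each source: 0.25·0.179=0.04475, 0.25·0.26=0.06500, 0.25·0.091=0.02275, 0.25·0.287=0.07175. Summing gives P(defective) = 0.20425.
P(Machine 3 | defective) = 0.02275 / 0.20425 = 0.111.

Posterior probability ≈ 0.111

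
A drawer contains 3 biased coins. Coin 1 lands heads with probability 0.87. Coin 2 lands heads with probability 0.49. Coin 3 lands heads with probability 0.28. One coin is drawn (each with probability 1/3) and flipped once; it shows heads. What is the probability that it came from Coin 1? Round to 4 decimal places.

Posterior probability ≈ 0.5305

Tabulate prior·likelihood by source: [1] prior 0.333333, lik 0.87, product 0.2900; [2] prior 0.333333, lik 0.49, product 0.1633; [3] prior 0.333333, lik 0.28, product 0.09333.
Normalizing constant = 0.54667; the posterior for Coin 1 is its product over the sum, 0.2900/0.54667 = 0.5305.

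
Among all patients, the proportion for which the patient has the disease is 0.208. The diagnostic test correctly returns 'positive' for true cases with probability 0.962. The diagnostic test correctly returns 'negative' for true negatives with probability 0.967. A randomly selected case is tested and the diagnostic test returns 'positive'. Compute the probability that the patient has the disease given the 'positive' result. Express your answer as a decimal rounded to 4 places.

P(H | E) ≈ 0.8845

Let H be the event that the patient has the disease. P(H) = 0.208, so P(¬H) = 0.792. With E the 'positive' result, P(E|H) = 0.962 and P(E|¬H) = 0.033.
P(E) = 0.962·0.208 + 0.033·0.792 = 0.20010 + 0.026136 = 0.22623.
By Bayes' theorem, P(H|E) = 0.20010 / 0.22623 = 0.8845.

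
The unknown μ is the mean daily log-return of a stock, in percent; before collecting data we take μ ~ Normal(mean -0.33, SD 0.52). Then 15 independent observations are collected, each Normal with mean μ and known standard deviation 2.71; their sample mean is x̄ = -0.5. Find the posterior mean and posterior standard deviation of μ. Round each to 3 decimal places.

Prior precision 1/τ₀² = 1/0.52² = 3.69822; data precision n/σ² = 15/2.71² = 2.04246.
Posterior precision = 3.69822 + 2.04246 = 5.74068, giving posterior SD = 1/√5.74068 = 0.417.
Posterior mean = (3.69822·-0.33 + 2.04246·-0.5) / 5.74068 = -0.390.

Posterior mean ≈ -0.390; posterior SD ≈ 0.417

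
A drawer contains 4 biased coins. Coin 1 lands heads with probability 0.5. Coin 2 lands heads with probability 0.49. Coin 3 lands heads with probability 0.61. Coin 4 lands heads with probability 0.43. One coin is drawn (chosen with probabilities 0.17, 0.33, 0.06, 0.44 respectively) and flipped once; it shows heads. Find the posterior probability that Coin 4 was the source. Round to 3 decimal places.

Posterior probability ≈ 0.400

P(heads|C1) = 0.5; P(heads|C2) = 0.49; P(heads|C3) = 0.61; P(heads|C4) = 0.43.
Prior × likelihood for each source: 0.17·0.5=0.08500, 0.33·0.49=0.1617, 0.06·0.61=0.03660, 0.44·0.43=0.1892. Summing gives P(heads) = 0.47250.
P(Coin 4 | heads) = 0.1892 / 0.47250 = 0.400.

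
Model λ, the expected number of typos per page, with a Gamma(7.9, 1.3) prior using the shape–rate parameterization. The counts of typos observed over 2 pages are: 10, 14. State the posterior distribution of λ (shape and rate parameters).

The Poisson likelihood adds the total count to the shape and the number of exposure periods to the rate. Here ∑xᵢ = 24 and n = 2, so shape 7.9→31.9 and rate 1.3→3.3.

Posterior: Gamma(shape=31.9, rate=3.3)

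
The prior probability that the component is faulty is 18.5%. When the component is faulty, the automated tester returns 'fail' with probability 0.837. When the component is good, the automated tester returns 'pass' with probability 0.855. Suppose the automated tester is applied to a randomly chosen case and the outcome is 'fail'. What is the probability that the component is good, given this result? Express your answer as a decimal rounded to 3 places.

Let H be the event that the component is faulty. P(H) = 0.185, so P(¬H) = 0.815. With E the 'fail' result, P(E|H) = 0.837 and P(E|¬H) = 0.145.
P(E) = 0.837·0.185 + 0.145·0.815 = 0.15484 + 0.11817 = 0.27302.
By Bayes' theorem, P(H|E) = 0.15484 / 0.27302 = 0.567. Hence P(¬H|E) = 1 − 0.567 = 0.433.

P(¬H | E) ≈ 0.433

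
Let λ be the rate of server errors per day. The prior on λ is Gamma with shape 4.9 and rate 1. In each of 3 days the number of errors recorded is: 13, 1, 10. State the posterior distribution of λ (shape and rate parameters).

Posterior: Gamma(shape=28.9, rate=4)

The Poisson likelihood adds the total count to the shape and the number of exposure periods to the rate. Here ∑xᵢ = 24 and n = 3, so shape 4.9→28.9 and rate 1→4.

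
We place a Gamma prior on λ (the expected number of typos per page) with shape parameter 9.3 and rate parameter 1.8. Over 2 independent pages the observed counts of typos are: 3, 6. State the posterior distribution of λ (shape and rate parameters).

The Poisson likelihood adds the total count to the shape and the number of exposure periods to the rate. Here ∑xᵢ = 9 and n = 2, so shape 9.3→18.3 and rate 1.8→3.8.

Posterior: Gamma(shape=18.3, rate=3.8)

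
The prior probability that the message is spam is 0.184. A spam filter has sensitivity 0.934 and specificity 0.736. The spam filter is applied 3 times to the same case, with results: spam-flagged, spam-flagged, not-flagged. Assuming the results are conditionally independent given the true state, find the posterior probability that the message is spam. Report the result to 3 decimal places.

Let H be the event that the message is spam; start with P(H) = 0.184. P('spam-flagged'|H) = 0.934, P('spam-flagged'|¬H) = 0.264.
Update on result 1 ('spam-flagged'): P(H) ← 0.934·0.1840 / (0.934·0.1840 + 0.264·0.8160) = 0.17186/0.38728 = 0.4438.
Update on result 2 ('spam-flagged'): P(H) ← 0.934·0.4438 / (0.934·0.4438 + 0.264·0.5562) = 0.41446/0.56131 = 0.7384.
Update on result 3 ('not-flagged'): P(H) ← 0.066·0.7384 / (0.066·0.7384 + 0.736·0.2616) = 0.048733/0.24128 = 0.2020.

Posterior P(H) ≈ 0.202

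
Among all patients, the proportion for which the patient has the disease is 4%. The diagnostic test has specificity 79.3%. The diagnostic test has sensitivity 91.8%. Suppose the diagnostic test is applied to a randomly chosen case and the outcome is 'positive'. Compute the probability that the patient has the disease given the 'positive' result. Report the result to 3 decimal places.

P(H | E) ≈ 0.156

Write H for 'the patient has the disease'. Prior odds H:¬H = 0.04/0.96 = 0.041667. For the 'positive' outcome, the likelihood ratio is 0.918/0.207 = 4.4348.
Posterior odds = 0.041667 × 4.4348 = 0.18478, so P(H|E) = 0.18478/(1+0.18478) = 0.156.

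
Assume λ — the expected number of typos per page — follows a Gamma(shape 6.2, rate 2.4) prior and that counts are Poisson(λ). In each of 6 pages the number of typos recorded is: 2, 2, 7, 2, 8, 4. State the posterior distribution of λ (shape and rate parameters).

The Poisson likelihood adds the total count to the shape and the number of exposure periods to the rate. Here ∑xᵢ = 25 and n = 6, so shape 6.2→31.2 and rate 2.4→8.4.

Posterior: Gamma(shape=31.2, rate=8.4)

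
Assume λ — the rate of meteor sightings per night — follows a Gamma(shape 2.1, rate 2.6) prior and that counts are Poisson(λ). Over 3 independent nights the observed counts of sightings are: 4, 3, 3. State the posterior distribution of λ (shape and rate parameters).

Posterior: Gamma(shape=12.1, rate=5.6)

The Poisson likelihood adds the total count to the shape and the number of exposure periods to the rate. Here ∑xᵢ = 10 and n = 3, so shape 2.1→12.1 and rate 2.6→5.6.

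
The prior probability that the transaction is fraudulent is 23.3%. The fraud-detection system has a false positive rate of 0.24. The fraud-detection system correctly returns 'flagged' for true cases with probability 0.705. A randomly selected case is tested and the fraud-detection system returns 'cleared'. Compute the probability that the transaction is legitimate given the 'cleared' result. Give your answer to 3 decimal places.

P(¬H | E) ≈ 0.895

Write H for 'the transaction is fraudulent'. Prior odds H:¬H = 0.233/0.767 = 0.30378. For the 'cleared' outcome, the likelihood ratio is 0.295/0.76 = 0.38816.
Posterior odds = 0.30378 × 0.38816 = 0.11791, so P(H|E) = 0.11791/(1+0.11791) = 0.105. Then P(¬H|E) = 1 − 0.105 = 0.895.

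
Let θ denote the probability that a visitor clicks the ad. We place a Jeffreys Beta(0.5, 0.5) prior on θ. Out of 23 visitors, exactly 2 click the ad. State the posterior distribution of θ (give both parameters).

Observing 2 successes and 21 failures updates Beta(0.5, 0.5) by adding the success and failure counts to the two shape parameters: α = 0.5+2 = 2.5, β = 0.5+21 = 21.5.

Posterior: Beta(2.5, 21.5)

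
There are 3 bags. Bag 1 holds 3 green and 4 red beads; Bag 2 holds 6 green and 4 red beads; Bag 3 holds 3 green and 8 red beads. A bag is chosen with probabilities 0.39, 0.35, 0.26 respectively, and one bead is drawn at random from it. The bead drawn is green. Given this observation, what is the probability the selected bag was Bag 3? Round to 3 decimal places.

Posterior probability ≈ 0.158

Tabulate prior·likelihood by source: [1] prior 0.39, lik 0.4286, product 0.1671; [2] prior 0.35, lik 0.6, product 0.2100; [3] prior 0.26, lik 0.2727, product 0.07091.
Normalizing constant = 0.44805; the posterior for Bag 3 is its product over the sum, 0.07091/0.44805 = 0.158.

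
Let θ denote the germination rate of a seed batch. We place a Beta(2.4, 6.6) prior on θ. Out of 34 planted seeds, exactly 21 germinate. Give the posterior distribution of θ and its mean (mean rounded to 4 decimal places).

Posterior: Beta(23.4, 19.6); mean ≈ 0.5442

The binomial likelihood is conjugate to the Beta prior: with 21 successes and 13 failures, the posterior is Beta(2.4+21, 6.6+13) = Beta(23.4, 19.6).
Posterior mean = α/(α+β) = 23.4/43 = 0.5442.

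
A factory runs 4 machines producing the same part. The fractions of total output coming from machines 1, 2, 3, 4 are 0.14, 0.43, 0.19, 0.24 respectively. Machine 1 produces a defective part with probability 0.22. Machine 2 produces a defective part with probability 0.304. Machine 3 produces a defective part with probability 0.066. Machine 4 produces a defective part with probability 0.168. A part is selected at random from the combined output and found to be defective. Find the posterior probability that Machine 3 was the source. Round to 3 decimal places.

Posterior probability ≈ 0.058

P(defective|M1) = 0.22; P(defective|M2) = 0.304; P(defective|M3) = 0.066; P(defective|M4) = 0.168.
Prior × likelihood for each source: 0.14·0.22=0.03080, 0.43·0.304=0.1307, 0.19·0.066=0.01254, 0.24·0.168=0.04032. Summing gives P(defective) = 0.21438.
P(Machine 3 | defective) = 0.01254 / 0.21438 = 0.058.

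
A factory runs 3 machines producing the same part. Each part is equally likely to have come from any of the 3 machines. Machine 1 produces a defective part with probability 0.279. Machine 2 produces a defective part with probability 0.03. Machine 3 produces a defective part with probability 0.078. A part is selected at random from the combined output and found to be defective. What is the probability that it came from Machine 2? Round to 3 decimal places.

Tabulate prior·likelihood by source: [1] prior 0.333333, lik 0.279, product 0.09300; [2] prior 0.333333, lik 0.03, product 0.01000; [3] prior 0.333333, lik 0.078, product 0.02600.
Normalizing constant = 0.12900; the posterior for Machine 2 is its product over the sum, 0.01000/0.12900 = 0.078.

Posterior probability ≈ 0.078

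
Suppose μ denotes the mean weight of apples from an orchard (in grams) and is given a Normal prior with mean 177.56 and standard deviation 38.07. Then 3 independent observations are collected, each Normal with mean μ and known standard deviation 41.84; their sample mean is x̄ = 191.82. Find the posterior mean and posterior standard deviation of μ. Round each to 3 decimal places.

With known σ, the Normal prior is conjugate. Weight on the data is w = (n/σ²)/(n/σ² + 1/τ₀²) = 0.00171371/(0.00171371+0.00068998) = 0.71295.
Posterior mean = w·x̄ + (1−w)·μ₀ = 0.71295·191.82 + 0.28705·177.56 = 187.727. Posterior variance = 1/(0.00171371+0.00068998) = 416.027, so SD = 20.397.

Posterior mean ≈ 187.727; posterior SD ≈ 20.397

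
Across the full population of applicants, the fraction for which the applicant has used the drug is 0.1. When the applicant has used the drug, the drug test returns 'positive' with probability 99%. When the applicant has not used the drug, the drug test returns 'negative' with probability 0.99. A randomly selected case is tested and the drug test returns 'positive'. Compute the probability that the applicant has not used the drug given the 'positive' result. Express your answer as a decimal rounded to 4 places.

Let H be the event that the applicant has used the drug. P(H) = 0.1, so P(¬H) = 0.9. With E the 'positive' result, P(E|H) = 0.99 and P(E|¬H) = 0.01.
P(E) = 0.99·0.1 + 0.01·0.9 = 0.099000 + 0.0090000 = 0.10800.
By Bayes' theorem, P(H|E) = 0.099000 / 0.10800 = 0.9167. Hence P(¬H|E) = 1 − 0.9167 = 0.0833.

P(¬H | E) ≈ 0.0833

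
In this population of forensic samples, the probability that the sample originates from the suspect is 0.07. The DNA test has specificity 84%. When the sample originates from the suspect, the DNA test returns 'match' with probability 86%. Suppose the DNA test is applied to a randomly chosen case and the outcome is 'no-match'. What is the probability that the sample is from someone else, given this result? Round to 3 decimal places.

P(¬H | E) ≈ 0.988

Let H be the event that the sample originates from the suspect. P(H) = 0.07, so P(¬H) = 0.93. With E the 'no-match' result, P(E|H) = 0.14 and P(E|¬H) = 0.84.
P(E) = 0.14·0.07 + 0.84·0.93 = 0.0098000 + 0.78120 = 0.79100.
By Bayes' theorem, P(H|E) = 0.0098000 / 0.79100 = 0.012. Hence P(¬H|E) = 1 − 0.012 = 0.988.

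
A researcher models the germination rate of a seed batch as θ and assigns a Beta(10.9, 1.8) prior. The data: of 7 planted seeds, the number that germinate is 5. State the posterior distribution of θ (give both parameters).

Observing 5 successes and 2 failures updates Beta(10.9, 1.8) by adding the success and failure counts to the two shape parameters: α = 10.9+5 = 15.9, β = 1.8+2 = 3.8.

Posterior: Beta(15.9, 3.8)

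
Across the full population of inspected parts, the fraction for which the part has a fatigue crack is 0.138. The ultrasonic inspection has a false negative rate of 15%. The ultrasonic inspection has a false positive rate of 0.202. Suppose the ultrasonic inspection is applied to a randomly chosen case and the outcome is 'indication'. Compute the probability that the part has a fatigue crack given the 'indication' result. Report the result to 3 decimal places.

Let H be the event that the part has a fatigue crack. P(H) = 0.138, so P(¬H) = 0.862. With E the 'indication' result, P(E|H) = 0.85 and P(E|¬H) = 0.202.
P(E) = 0.85·0.138 + 0.202·0.862 = 0.11730 + 0.17412 = 0.29142.
By Bayes' theorem, P(H|E) = 0.11730 / 0.29142 = 0.403.

P(H | E) ≈ 0.403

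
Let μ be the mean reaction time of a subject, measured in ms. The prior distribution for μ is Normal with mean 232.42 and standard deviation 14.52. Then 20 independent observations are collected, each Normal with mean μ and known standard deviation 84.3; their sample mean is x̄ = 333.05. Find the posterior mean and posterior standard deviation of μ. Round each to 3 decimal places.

Posterior mean ≈ 269.894; posterior SD ≈ 11.503

Prior precision 1/τ₀² = 1/14.52² = 0.00474315; data precision n/σ² = 20/84.3² = 0.00281433.
Posterior precision = 0.00474315 + 0.00281433 = 0.00755748, giving posterior SD = 1/√0.00755748 = 11.503.
Posterior mean = (0.00474315·232.42 + 0.00281433·333.05) / 0.00755748 = 269.894.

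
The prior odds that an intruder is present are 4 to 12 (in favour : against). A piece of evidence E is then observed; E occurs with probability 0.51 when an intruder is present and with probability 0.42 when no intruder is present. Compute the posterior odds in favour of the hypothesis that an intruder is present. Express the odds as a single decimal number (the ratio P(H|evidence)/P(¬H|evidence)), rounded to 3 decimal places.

Prior odds = 4/12 = 0.33333.
Likelihood ratio for E = 0.51/0.42 = 1.2143.
Posterior odds = prior odds × LR = 0.40476.

Posterior odds ≈ 0.405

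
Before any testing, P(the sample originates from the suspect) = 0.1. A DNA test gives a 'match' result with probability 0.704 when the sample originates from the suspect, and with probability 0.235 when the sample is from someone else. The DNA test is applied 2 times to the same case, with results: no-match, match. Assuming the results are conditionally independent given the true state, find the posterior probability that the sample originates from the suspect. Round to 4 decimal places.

Posterior P(H) ≈ 0.1141

Let H be the event that the sample originates from the suspect; start with P(H) = 0.1. P('match'|H) = 0.704, P('match'|¬H) = 0.235.
Update on result 1 ('no-match'): P(H) ← 0.296·0.1000 / (0.296·0.1000 + 0.765·0.9000) = 0.029600/0.71810 = 0.0412.
Update on result 2 ('match'): P(H) ← 0.704·0.0412 / (0.704·0.0412 + 0.235·0.9588) = 0.029019/0.25433 = 0.1141.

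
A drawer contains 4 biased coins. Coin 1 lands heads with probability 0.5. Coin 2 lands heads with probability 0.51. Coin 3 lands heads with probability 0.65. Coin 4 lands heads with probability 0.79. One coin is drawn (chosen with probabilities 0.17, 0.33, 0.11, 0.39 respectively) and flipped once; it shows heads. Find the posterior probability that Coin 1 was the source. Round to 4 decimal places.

Posterior probability ≈ 0.1343

Tabulate prior·likelihood by source: [1] prior 0.17, lik 0.5, product 0.08500; [2] prior 0.33, lik 0.51, product 0.1683; [3] prior 0.11, lik 0.65, product 0.07150; [4] prior 0.39, lik 0.79, product 0.3081.
Normalizing constant = 0.63290; the posterior for Coin 1 is its product over the sum, 0.08500/0.63290 = 0.1343.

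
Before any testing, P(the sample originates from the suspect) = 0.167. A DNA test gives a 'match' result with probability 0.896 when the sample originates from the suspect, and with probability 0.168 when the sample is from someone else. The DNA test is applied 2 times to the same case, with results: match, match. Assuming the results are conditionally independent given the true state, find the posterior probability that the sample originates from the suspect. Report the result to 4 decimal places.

Posterior P(H) ≈ 0.8508

With H the event that the sample originates from the suspect, the joint likelihood of the observed sequence is P(data|H) = 0.896·0.896 = 0.80282 and P(data|¬H) = 0.168·0.168 = 0.028224.
Bayes: P(H|data) = 0.167·0.80282 / (0.167·0.80282 + 0.833·0.028224) = 0.13407/0.15758 = 0.8508.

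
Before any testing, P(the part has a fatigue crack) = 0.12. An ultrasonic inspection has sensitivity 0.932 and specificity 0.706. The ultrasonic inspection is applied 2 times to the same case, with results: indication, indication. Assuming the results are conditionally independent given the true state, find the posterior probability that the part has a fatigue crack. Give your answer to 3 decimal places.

Let H be the event that the part has a fatigue crack; start with P(H) = 0.12. P('indication'|H) = 0.932, P('indication'|¬H) = 0.294.
Update on result 1 ('indication'): P(H) ← 0.932·0.1200 / (0.932·0.1200 + 0.294·0.8800) = 0.11184/0.37056 = 0.3018.
Update on result 2 ('indication'): P(H) ← 0.932·0.3018 / (0.932·0.3018 + 0.294·0.6982) = 0.28129/0.48656 = 0.5781.

Posterior P(H) ≈ 0.578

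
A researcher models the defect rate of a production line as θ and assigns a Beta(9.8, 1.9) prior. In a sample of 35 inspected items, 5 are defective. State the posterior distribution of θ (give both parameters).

The binomial likelihood is conjugate to the Beta prior: with 5 successes and 30 failures, the posterior is Beta(9.8+5, 1.9+30) = Beta(14.8, 31.9).

Posterior: Beta(14.8, 31.9)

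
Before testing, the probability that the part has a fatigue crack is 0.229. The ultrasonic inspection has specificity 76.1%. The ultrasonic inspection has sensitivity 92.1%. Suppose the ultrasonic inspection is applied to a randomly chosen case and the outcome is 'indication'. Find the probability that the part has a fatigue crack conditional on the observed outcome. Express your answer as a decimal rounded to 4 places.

P(H | E) ≈ 0.5337

Write H for 'the part has a fatigue crack'. Prior odds H:¬H = 0.229/0.771 = 0.29702. For the 'indication' outcome, the likelihood ratio is 0.921/0.239 = 3.8536.
Posterior odds = 0.29702 × 3.8536 = 1.1446, so P(H|E) = 1.1446/(1+1.1446) = 0.5337.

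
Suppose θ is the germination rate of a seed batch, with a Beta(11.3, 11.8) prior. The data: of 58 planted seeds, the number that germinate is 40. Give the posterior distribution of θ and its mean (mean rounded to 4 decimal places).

Posterior: Beta(51.3, 29.8); mean ≈ 0.6326

Observing 40 successes and 18 failures updates Beta(11.3, 11.8) by adding the success and failure counts to the two shape parameters: α = 11.3+40 = 51.3, β = 11.8+18 = 29.8.
E[θ | data] = 51.3/(51.3+29.8) = 0.6326.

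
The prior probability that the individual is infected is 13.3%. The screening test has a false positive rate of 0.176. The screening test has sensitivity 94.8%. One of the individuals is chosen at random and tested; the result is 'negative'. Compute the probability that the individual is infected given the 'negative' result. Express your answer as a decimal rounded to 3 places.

P(H | E) ≈ 0.010

Write H for 'the individual is infected'. Prior odds H:¬H = 0.133/0.867 = 0.15340. For the 'negative' outcome, the likelihood ratio is 0.052/0.824 = 0.063107.
Posterior odds = 0.15340 × 0.063107 = 0.0096807, so P(H|E) = 0.0096807/(1+0.0096807) = 0.010.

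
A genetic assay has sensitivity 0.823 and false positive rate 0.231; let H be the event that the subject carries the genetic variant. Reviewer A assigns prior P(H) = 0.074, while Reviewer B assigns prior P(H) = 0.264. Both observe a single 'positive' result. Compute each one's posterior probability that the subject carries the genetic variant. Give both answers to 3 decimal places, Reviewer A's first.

The likelihood ratio for a 'positive' result is 0.823/0.231 = 3.5628.
Reviewer A: prior odds 0.074/0.926 = 0.079914; posterior odds 0.28471; posterior probability 0.222.
Reviewer B: prior odds 0.264/0.736 = 0.35870; posterior odds 1.2780; posterior probability 0.561.

Reviewer A: 0.222; Reviewer B: 0.561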